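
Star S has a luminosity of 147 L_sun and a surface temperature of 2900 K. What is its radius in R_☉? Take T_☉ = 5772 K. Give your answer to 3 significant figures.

R/R_☉ = √(L/L_☉) / (T/T_☉)² = √(147) / (0.5024)²
       = 12.12 / 0.2524 = 48.03.

48.0 R_☉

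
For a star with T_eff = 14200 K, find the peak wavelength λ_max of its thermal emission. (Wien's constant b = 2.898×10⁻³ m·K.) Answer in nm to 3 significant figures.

λ_max = b/T = 2.898×10⁻³ / 14200 = 2.04×10^-7 m = 204.1 nm.

204 nm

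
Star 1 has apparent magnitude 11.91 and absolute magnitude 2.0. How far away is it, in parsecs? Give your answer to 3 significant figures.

959 pc

m − M = 5 log₁₀(d/10 pc)
11.91 − (2.0) = 9.91 = 5 log₁₀(d/10)
d = 10 × 10^(9.91/5) = 10 × 10^1.982 = 959.4 pc.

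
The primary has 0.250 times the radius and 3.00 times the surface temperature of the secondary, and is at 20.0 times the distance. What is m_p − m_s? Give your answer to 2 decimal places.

4.74

L_p/L_s = (0.250)²(3.00)⁴ = 5.062.
F_p/F_s = (L_p/L_s)/(d_p/d_s)² = 5.062/400.0 = 0.01266.
m_p − m_s = −2.5 log₁₀(0.01266) = 4.74.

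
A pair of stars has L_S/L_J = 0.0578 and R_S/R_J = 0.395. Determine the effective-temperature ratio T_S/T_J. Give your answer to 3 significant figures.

0.780

L ∝ R²T⁴ gives T ∝ (L/R²)^(1/4), so
T_S/T_J = (0.0578 / 0.395²)^(1/4) = (0.3705)^(1/4) = 0.7802.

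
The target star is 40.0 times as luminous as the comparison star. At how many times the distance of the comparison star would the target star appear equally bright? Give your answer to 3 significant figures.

6.32

Equal flux requires L_t/d_t² = L_c/d_c², so d_t/d_c = √(L_t/L_c)
= √(40.0) = 6.325.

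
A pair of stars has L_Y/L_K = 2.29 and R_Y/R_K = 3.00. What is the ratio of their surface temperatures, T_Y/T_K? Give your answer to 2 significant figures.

0.71

L ∝ R²T⁴ gives T ∝ (L/R²)^(1/4), so
T_Y/T_K = (2.29 / 3.00²)^(1/4) = (0.2544)^(1/4) = 0.7102.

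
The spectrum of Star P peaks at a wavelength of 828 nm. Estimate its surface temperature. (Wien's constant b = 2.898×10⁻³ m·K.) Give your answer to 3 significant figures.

3.50×10^3 K

T = b/λ_max = 2.898×10⁻³ / (828×10⁻⁹) = 3500 K.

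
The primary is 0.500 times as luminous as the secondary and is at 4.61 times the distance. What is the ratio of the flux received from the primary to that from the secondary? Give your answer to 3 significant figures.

F = L/(4πd²), so F_p/F_s = (L_p/L_s) / (d_p/d_s)²
= 0.500 / (4.61)² = 0.500 / 21.25 = 0.02353.

0.0235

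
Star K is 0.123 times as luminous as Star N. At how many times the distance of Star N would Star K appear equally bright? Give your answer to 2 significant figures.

Equal flux requires L_K/d_K² = L_N/d_N², so d_K/d_N = √(L_K/L_N)
= √(0.123) = 0.3507.

0.35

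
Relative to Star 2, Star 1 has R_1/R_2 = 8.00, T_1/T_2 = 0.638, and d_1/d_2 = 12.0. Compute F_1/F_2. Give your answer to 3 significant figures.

0.0736

L_1/L_2 = (R_1/R_2)²(T_1/T_2)⁴ = (8.00)² × (0.638)⁴ = 10.60.
F_1/F_2 = (L_1/L_2)/(d_1/d_2)² = 10.60 / (12.0)² = 0.07364.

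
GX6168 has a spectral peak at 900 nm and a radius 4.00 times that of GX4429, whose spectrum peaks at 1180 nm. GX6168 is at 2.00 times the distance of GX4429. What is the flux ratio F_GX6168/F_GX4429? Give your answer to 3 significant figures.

11.8

Wien's law: T_GX6168/T_GX4429 = λ_GX4429/λ_GX6168 = 1180/900 = 1.311.
L_GX6168/L_GX4429 = (R_GX6168/R_GX4429)²(T_GX6168/T_GX4429)⁴ = (4.00)²(1.311)⁴ = 47.28.
F_GX6168/F_GX4429 = (L_GX6168/L_GX4429)/(d_GX6168/d_GX4429)² = 47.28/(2.00)² = 11.82.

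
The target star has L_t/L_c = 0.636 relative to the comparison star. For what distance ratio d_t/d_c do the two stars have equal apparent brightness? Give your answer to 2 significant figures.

0.80

Equal flux requires L_t/d_t² = L_c/d_c², so d_t/d_c = √(L_t/L_c)
= √(0.636) = 0.7975.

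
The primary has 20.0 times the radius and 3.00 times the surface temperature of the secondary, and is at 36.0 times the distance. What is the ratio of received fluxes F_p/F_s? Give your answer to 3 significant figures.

25.0

L_p/L_s = (R_p/R_s)²(T_p/T_s)⁴ = (20.0)² × (3.00)⁴ = 3.240×10^4.
F_p/F_s = (L_p/L_s)/(d_p/d_s)² = 3.240×10^4 / (36.0)² = 25.00.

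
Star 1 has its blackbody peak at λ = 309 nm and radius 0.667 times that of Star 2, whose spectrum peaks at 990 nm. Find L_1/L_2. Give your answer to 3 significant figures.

46.9

Wien's law gives T ∝ 1/λ_max, so T_1/T_2 = λ_2/λ_1 = 990/309 = 3.204.
Then L ∝ R²T⁴ gives L_1/L_2 = (0.667)² × (3.204)⁴ = 0.4449 × 105.4 = 46.88.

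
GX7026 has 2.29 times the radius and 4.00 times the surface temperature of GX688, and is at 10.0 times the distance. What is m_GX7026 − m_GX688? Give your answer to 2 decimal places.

L_GX7026/L_GX688 = (2.29)²(4.00)⁴ = 1342.
F_GX7026/F_GX688 = (L_GX7026/L_GX688)/(d_GX7026/d_GX688)² = 1342/100.0 = 13.42.
m_GX7026 − m_GX688 = −2.5 log₁₀(13.42) = -2.82.

-2.82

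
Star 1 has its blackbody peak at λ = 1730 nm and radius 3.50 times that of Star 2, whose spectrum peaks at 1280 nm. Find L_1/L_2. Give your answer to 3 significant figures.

Wien's law gives T ∝ 1/λ_max, so T_1/T_2 = λ_2/λ_1 = 1280/1730 = 0.7399.
Then L ∝ R²T⁴ gives L_1/L_2 = (3.50)² × (0.7399)⁴ = 12.25 × 0.2997 = 3.671.

3.67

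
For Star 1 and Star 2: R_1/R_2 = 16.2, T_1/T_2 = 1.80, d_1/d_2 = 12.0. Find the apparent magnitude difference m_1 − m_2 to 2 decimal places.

L_1/L_2 = (16.2)²(1.80)⁴ = 2755.
F_1/F_2 = (L_1/L_2)/(d_1/d_2)² = 2755/144.0 = 19.13.
m_1 − m_2 = −2.5 log₁₀(19.13) = -3.20.

-3.20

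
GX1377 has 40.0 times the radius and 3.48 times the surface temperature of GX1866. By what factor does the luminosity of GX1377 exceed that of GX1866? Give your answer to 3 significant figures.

2.35×10^5

From the Stefan–Boltzmann law, L ∝ R²T⁴, so
L_GX1377/L_GX1866 = (R_GX1377/R_GX1866)² (T_GX1377/T_GX1866)⁴ = (40.0)² × (3.48)⁴ = 1600 × 146.7 = 2.347×10^5.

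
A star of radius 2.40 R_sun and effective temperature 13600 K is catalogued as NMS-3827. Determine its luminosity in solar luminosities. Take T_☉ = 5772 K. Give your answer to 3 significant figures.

178 solar luminosities

L/L_☉ = (R/R_☉)² (T/T_☉)⁴ = (2.40)² × (13600/5772)⁴
       = 5.760 × (2.356)⁴ = 5.760 × 30.82 = 177.5.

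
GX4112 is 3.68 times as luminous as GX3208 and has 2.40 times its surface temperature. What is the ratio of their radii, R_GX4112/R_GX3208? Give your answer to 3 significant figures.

L ∝ R²T⁴ gives R ∝ √L / T², so
R_GX4112/R_GX3208 = √(3.68) / (2.40)² = 1.918 / 5.760 = 0.3330.

0.333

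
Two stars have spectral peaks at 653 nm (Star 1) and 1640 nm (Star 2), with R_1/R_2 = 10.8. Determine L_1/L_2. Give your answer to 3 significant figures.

4.64×10^3

Wien's law gives T ∝ 1/λ_max, so T_1/T_2 = λ_2/λ_1 = 1640/653 = 2.511.
Then L ∝ R²T⁴ gives L_1/L_2 = (10.8)² × (2.511)⁴ = 116.6 × 39.79 = 4641.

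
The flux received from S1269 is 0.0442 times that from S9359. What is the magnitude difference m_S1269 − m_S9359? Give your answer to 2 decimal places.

3.39

m_S1269 − m_S9359 = −2.5 log₁₀(F_S1269/F_S9359) = −2.5 log₁₀(0.0442) = −2.5 × (-1.355) = 3.386.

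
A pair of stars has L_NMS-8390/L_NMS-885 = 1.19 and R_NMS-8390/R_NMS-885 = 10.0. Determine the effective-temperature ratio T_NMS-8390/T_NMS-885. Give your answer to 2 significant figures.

L ∝ R²T⁴ gives T ∝ (L/R²)^(1/4), so
T_NMS-8390/T_NMS-885 = (1.19 / 10.0²)^(1/4) = (0.01190)^(1/4) = 0.3303.

0.33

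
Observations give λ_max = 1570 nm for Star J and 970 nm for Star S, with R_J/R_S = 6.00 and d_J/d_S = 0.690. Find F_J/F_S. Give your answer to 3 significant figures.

Wien's law: T_J/T_S = λ_S/λ_J = 970/1570 = 0.6178.
L_J/L_S = (R_J/R_S)²(T_J/T_S)⁴ = (6.00)²(0.6178)⁴ = 5.246.
F_J/F_S = (L_J/L_S)/(d_J/d_S)² = 5.246/(0.690)² = 11.02.

11.0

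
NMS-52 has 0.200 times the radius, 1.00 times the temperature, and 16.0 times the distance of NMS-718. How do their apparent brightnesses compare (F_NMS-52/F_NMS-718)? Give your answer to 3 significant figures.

1.56×10^-4

L_NMS-52/L_NMS-718 = (R_NMS-52/R_NMS-718)²(T_NMS-52/T_NMS-718)⁴ = (0.200)² × (1.00)⁴ = 0.04000.
F_NMS-52/F_NMS-718 = (L_NMS-52/L_NMS-718)/(d_NMS-52/d_NMS-718)² = 0.04000 / (16.0)² = 1.563×10^-4.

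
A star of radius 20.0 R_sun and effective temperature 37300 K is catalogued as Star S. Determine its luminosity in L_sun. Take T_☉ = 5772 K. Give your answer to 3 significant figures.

6.98×10^5 L_sun

L/L_☉ = (R/R_☉)² (T/T_☉)⁴ = (20.0)² × (37300/5772)⁴
       = 400.0 × (6.462)⁴ = 400.0 × 1744 = 6.976×10^5.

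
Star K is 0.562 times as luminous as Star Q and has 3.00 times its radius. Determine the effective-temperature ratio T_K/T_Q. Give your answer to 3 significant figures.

0.500

L ∝ R²T⁴ gives T ∝ (L/R²)^(1/4), so
T_K/T_Q = (0.562 / 3.00²)^(1/4) = (0.06244)^(1/4) = 0.4999.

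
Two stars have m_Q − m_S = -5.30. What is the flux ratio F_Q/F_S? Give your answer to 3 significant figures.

F_Q/F_S = 10^(−(m_Q − m_S)/2.5) = 10^(5.30/2.5) = 10^2.120 = 131.8.

132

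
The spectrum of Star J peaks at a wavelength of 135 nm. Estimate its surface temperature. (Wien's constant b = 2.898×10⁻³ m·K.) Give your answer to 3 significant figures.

2.15×10^4 K

T = b/λ_max = 2.898×10⁻³ / (135×10⁻⁹) = 2.147×10^4 K.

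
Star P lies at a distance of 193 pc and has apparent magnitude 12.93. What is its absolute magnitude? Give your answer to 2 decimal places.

6.50

M = m − 5 log₁₀(d/10 pc) = 12.93 − 5 log₁₀(193/10)
  = 12.93 − 5 × 1.286 = 12.93 − 6.43 = 6.50.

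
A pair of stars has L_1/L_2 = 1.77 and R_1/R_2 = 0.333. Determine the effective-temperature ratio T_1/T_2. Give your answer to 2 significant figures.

2.0

L ∝ R²T⁴ gives T ∝ (L/R²)^(1/4), so
T_1/T_2 = (1.77 / 0.333²)^(1/4) = (15.96)^(1/4) = 1.999.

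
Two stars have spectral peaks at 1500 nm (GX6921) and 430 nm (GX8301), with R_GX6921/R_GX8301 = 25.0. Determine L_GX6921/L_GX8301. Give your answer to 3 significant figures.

Wien's law gives T ∝ 1/λ_max, so T_GX6921/T_GX8301 = λ_GX8301/λ_GX6921 = 430/1500 = 0.2867.
Then L ∝ R²T⁴ gives L_GX6921/L_GX8301 = (25.0)² × (0.2867)⁴ = 625.0 × 0.006753 = 4.221.

4.22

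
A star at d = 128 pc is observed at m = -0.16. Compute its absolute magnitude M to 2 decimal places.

M = m − 5 log₁₀(d/10 pc) = -0.16 − 5 log₁₀(128/10)
  = -0.16 − 5 × 1.107 = -0.16 − 5.54 = -5.70.

-5.70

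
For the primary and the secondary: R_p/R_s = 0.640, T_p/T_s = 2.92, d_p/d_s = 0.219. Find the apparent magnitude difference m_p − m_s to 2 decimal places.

-6.98

L_p/L_s = (0.640)²(2.92)⁴ = 29.78.
F_p/F_s = (L_p/L_s)/(d_p/d_s)² = 29.78/0.04796 = 620.9.
m_p − m_s = −2.5 log₁₀(620.9) = -6.98.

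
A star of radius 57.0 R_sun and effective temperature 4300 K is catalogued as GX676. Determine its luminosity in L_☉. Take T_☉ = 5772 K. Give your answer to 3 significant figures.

1.00×10^3 L_☉

L/L_☉ = (R/R_☉)² (T/T_☉)⁴ = (57.0)² × (4300/5772)⁴
       = 3249 × (0.7450)⁴ = 3249 × 0.3080 = 1001.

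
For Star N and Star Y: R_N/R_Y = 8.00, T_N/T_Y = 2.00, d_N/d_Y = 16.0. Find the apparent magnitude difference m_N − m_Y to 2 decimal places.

-1.51

L_N/L_Y = (8.00)²(2.00)⁴ = 1024.
F_N/F_Y = (L_N/L_Y)/(d_N/d_Y)² = 1024/256.0 = 4.000.
m_N − m_Y = −2.5 log₁₀(4.000) = -1.51.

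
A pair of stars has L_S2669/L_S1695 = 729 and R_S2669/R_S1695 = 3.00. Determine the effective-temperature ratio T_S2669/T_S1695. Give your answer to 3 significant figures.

3.00

L ∝ R²T⁴ gives T ∝ (L/R²)^(1/4), so
T_S2669/T_S1695 = (729 / 3.00²)^(1/4) = (81.00)^(1/4) = 3.000.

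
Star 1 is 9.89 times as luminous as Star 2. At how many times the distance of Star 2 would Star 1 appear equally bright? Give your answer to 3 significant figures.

3.14

Equal flux requires L_1/d_1² = L_2/d_2², so d_1/d_2 = √(L_1/L_2)
= √(9.89) = 3.145.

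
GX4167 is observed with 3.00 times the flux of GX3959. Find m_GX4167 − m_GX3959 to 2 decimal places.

m_GX4167 − m_GX3959 = −2.5 log₁₀(F_GX4167/F_GX3959) = −2.5 log₁₀(3.00) = −2.5 × (0.477) = -1.193.

-1.19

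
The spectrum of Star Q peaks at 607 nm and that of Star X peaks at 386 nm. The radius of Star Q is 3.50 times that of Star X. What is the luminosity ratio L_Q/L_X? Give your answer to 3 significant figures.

Wien's law gives T ∝ 1/λ_max, so T_Q/T_X = λ_X/λ_Q = 386/607 = 0.6359.
Then L ∝ R²T⁴ gives L_Q/L_X = (3.50)² × (0.6359)⁴ = 12.25 × 0.1635 = 2.003.

2.00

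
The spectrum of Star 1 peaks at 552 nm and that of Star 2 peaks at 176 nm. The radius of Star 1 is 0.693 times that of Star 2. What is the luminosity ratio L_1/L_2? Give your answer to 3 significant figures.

0.00496

Wien's law gives T ∝ 1/λ_max, so T_1/T_2 = λ_2/λ_1 = 176/552 = 0.3188.
Then L ∝ R²T⁴ gives L_1/L_2 = (0.693)² × (0.3188)⁴ = 0.4802 × 0.01033 = 0.004963.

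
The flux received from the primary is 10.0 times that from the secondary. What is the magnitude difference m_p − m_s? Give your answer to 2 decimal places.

m_p − m_s = −2.5 log₁₀(F_p/F_s) = −2.5 log₁₀(10.0) = −2.5 × (1.000) = -2.500.

-2.50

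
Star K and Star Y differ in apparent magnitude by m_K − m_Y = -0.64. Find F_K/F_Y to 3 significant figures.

1.80

F_K/F_Y = 10^(−(m_K − m_Y)/2.5) = 10^(0.64/2.5) = 10^0.256 = 1.803.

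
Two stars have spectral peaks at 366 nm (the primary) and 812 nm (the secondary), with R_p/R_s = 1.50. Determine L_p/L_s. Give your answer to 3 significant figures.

Wien's law gives T ∝ 1/λ_max, so T_p/T_s = λ_s/λ_p = 812/366 = 2.219.
Then L ∝ R²T⁴ gives L_p/L_s = (1.50)² × (2.219)⁴ = 2.250 × 24.23 = 54.51.

54.5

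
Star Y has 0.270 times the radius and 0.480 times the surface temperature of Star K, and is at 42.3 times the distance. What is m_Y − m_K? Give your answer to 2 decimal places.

14.16

L_Y/L_K = (0.270)²(0.480)⁴ = 0.003870.
F_Y/F_K = (L_Y/L_K)/(d_Y/d_K)² = 0.003870/1789 = 2.163×10^-6.
m_Y − m_K = −2.5 log₁₀(2.163×10^-6) = 14.16.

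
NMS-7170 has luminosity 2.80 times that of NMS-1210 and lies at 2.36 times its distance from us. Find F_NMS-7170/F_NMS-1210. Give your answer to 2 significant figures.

F = L/(4πd²), so F_NMS-7170/F_NMS-1210 = (L_NMS-7170/L_NMS-1210) / (d_NMS-7170/d_NMS-1210)²
= 2.80 / (2.36)² = 2.80 / 5.570 = 0.5027.

0.50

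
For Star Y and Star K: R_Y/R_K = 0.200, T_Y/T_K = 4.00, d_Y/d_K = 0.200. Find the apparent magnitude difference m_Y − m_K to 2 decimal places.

L_Y/L_K = (0.200)²(4.00)⁴ = 10.24.
F_Y/F_K = (L_Y/L_K)/(d_Y/d_K)² = 10.24/0.04000 = 256.0.
m_Y − m_K = −2.5 log₁₀(256.0) = -6.02.

-6.02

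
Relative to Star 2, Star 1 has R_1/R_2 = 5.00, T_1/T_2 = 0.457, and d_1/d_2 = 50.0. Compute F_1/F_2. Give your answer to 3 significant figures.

L_1/L_2 = (R_1/R_2)²(T_1/T_2)⁴ = (5.00)² × (0.457)⁴ = 1.090.
F_1/F_2 = (L_1/L_2)/(d_1/d_2)² = 1.090 / (50.0)² = 4.362×10^-4.

4.36×10^-4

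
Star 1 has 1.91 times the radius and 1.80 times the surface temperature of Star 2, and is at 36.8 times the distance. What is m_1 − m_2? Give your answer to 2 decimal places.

L_1/L_2 = (1.91)²(1.80)⁴ = 38.30.
F_1/F_2 = (L_1/L_2)/(d_1/d_2)² = 38.30/1354 = 0.02828.
m_1 − m_2 = −2.5 log₁₀(0.02828) = 3.87.

3.87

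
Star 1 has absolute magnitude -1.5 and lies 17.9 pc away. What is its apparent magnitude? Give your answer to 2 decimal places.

-0.24

m = M + 5 log₁₀(d/10 pc) = -1.5 + 5 log₁₀(17.9/10)
  = -1.5 + 5 × 0.253 = -1.5 + 1.26 = -0.24.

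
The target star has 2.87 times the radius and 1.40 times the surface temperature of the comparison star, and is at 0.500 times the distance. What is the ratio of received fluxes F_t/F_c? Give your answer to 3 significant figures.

127

L_t/L_c = (R_t/R_c)²(T_t/T_c)⁴ = (2.87)² × (1.40)⁴ = 31.64.
F_t/F_c = (L_t/L_c)/(d_t/d_c)² = 31.64 / (0.500)² = 126.6.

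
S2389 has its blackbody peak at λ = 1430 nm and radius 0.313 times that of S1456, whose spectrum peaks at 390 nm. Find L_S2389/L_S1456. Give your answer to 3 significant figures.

5.42×10^-4

Wien's law gives T ∝ 1/λ_max, so T_S2389/T_S1456 = λ_S1456/λ_S2389 = 390/1430 = 0.2727.
Then L ∝ R²T⁴ gives L_S2389/L_S1456 = (0.313)² × (0.2727)⁴ = 0.09797 × 0.005532 = 5.420×10^-4.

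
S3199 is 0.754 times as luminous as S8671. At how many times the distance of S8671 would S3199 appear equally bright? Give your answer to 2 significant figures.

0.87

Equal flux requires L_S3199/d_S3199² = L_S8671/d_S8671², so d_S3199/d_S8671 = √(L_S3199/L_S8671)
= √(0.754) = 0.8683.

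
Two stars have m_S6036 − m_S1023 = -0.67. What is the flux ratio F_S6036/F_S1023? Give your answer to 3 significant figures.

1.85

F_S6036/F_S1023 = 10^(−(m_S6036 − m_S1023)/2.5) = 10^(0.67/2.5) = 10^0.268 = 1.854.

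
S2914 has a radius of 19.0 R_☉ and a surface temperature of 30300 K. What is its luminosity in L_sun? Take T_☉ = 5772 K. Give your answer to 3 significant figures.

L/L_☉ = (R/R_☉)² (T/T_☉)⁴ = (19.0)² × (30300/5772)⁴
       = 361.0 × (5.249)⁴ = 361.0 × 759.4 = 2.741×10^5.

2.74×10^5 L_sun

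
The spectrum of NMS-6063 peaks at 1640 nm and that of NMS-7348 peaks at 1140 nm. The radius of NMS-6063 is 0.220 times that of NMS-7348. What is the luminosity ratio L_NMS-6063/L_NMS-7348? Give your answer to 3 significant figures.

Wien's law gives T ∝ 1/λ_max, so T_NMS-6063/T_NMS-7348 = λ_NMS-7348/λ_NMS-6063 = 1140/1640 = 0.6951.
Then L ∝ R²T⁴ gives L_NMS-6063/L_NMS-7348 = (0.220)² × (0.6951)⁴ = 0.04840 × 0.2335 = 0.01130.

0.0113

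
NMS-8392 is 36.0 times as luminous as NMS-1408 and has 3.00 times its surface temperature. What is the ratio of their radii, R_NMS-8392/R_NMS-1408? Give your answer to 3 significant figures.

0.667

L ∝ R²T⁴ gives R ∝ √L / T², so
R_NMS-8392/R_NMS-1408 = √(36.0) / (3.00)² = 6.000 / 9.000 = 0.6667.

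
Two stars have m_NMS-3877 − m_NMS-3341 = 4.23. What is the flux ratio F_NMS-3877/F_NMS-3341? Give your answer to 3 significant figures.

0.0203

F_NMS-3877/F_NMS-3341 = 10^(−(m_NMS-3877 − m_NMS-3341)/2.5) = 10^(-4.23/2.5) = 10^-1.692 = 0.02032.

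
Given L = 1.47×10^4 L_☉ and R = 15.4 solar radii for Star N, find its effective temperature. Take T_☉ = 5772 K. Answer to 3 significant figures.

1.62×10^4 K

T/T_☉ = (L/L_☉)^(1/4) / (R/R_☉)^(1/2)
T = 5772 × (1.47×10^4)^(1/4) / √(15.4) = 5772 × 11.01 / 3.924 = 1.620×10^4 K.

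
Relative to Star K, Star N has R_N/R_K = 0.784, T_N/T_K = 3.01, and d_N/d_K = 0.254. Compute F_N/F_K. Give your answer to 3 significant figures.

782

L_N/L_K = (R_N/R_K)²(T_N/T_K)⁴ = (0.784)² × (3.01)⁴ = 50.45.
F_N/F_K = (L_N/L_K)/(d_N/d_K)² = 50.45 / (0.254)² = 782.0.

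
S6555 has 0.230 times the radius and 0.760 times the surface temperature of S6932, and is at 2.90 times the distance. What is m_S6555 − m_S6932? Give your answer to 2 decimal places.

6.70

L_S6555/L_S6932 = (0.230)²(0.760)⁴ = 0.01765.
F_S6555/F_S6932 = (L_S6555/L_S6932)/(d_S6555/d_S6932)² = 0.01765/8.410 = 0.002099.
m_S6555 − m_S6932 = −2.5 log₁₀(0.002099) = 6.70.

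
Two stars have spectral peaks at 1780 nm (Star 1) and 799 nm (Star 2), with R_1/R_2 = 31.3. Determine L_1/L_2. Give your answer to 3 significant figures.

Wien's law gives T ∝ 1/λ_max, so T_1/T_2 = λ_2/λ_1 = 799/1780 = 0.4489.
Then L ∝ R²T⁴ gives L_1/L_2 = (31.3)² × (0.4489)⁴ = 979.7 × 0.04060 = 39.77.

39.8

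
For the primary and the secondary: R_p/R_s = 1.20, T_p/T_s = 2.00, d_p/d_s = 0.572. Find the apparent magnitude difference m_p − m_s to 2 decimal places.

L_p/L_s = (1.20)²(2.00)⁴ = 23.04.
F_p/F_s = (L_p/L_s)/(d_p/d_s)² = 23.04/0.3272 = 70.42.
m_p − m_s = −2.5 log₁₀(70.42) = -4.62.

-4.62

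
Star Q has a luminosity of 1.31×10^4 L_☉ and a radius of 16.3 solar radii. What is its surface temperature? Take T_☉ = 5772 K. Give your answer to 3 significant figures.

T/T_☉ = (L/L_☉)^(1/4) / (R/R_☉)^(1/2)
T = 5772 × (1.31×10^4)^(1/4) / √(16.3) = 5772 × 10.70 / 4.037 = 1.530×10^4 K.

1.53×10^4 K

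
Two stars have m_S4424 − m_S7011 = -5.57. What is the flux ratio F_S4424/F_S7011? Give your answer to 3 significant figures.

169

F_S4424/F_S7011 = 10^(−(m_S4424 − m_S7011)/2.5) = 10^(5.57/2.5) = 10^2.228 = 169.0.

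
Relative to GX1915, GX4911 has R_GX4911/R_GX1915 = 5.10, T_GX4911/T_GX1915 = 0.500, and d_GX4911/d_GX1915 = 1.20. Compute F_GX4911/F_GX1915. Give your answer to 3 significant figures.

1.13

L_GX4911/L_GX1915 = (R_GX4911/R_GX1915)²(T_GX4911/T_GX1915)⁴ = (5.10)² × (0.500)⁴ = 1.626.
F_GX4911/F_GX1915 = (L_GX4911/L_GX1915)/(d_GX4911/d_GX1915)² = 1.626 / (1.20)² = 1.129.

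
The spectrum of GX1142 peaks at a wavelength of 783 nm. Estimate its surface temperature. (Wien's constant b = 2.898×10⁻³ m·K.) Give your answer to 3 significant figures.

T = b/λ_max = 2.898×10⁻³ / (783×10⁻⁹) = 3701 K.

3.70×10^3 K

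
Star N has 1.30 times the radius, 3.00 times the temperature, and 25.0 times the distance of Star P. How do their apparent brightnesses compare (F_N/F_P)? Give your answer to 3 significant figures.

L_N/L_P = (R_N/R_P)²(T_N/T_P)⁴ = (1.30)² × (3.00)⁴ = 136.9.
F_N/F_P = (L_N/L_P)/(d_N/d_P)² = 136.9 / (25.0)² = 0.2190.

0.219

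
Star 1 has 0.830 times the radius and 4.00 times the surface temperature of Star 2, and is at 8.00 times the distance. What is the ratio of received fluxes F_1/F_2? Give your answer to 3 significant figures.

2.76

L_1/L_2 = (R_1/R_2)²(T_1/T_2)⁴ = (0.830)² × (4.00)⁴ = 176.4.
F_1/F_2 = (L_1/L_2)/(d_1/d_2)² = 176.4 / (8.00)² = 2.756.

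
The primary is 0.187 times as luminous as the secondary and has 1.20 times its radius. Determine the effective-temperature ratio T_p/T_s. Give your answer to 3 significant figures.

L ∝ R²T⁴ gives T ∝ (L/R²)^(1/4), so
T_p/T_s = (0.187 / 1.20²)^(1/4) = (0.1299)^(1/4) = 0.6003.

0.600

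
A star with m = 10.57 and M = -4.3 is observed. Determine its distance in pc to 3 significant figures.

m − M = 5 log₁₀(d/10 pc)
10.57 − (-4.3) = 14.87 = 5 log₁₀(d/10)
d = 10 × 10^(14.87/5) = 10 × 10^2.974 = 9419 pc.

9.42×10^3 pc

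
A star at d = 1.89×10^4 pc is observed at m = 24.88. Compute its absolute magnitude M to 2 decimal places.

8.50

M = m − 5 log₁₀(d/10 pc) = 24.88 − 5 log₁₀(1.89×10^4/10)
  = 24.88 − 5 × 3.276 = 24.88 − 16.38 = 8.50.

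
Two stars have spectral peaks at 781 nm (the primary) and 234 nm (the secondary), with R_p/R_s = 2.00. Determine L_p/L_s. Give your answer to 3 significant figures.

Wien's law gives T ∝ 1/λ_max, so T_p/T_s = λ_s/λ_p = 234/781 = 0.2996.
Then L ∝ R²T⁴ gives L_p/L_s = (2.00)² × (0.2996)⁴ = 4.000 × 0.008059 = 0.03223.

0.0322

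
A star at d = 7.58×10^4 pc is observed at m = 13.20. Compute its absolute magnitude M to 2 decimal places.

-6.20

M = m − 5 log₁₀(d/10 pc) = 13.20 − 5 log₁₀(7.58×10^4/10)
  = 13.20 − 5 × 3.880 = 13.20 − 19.40 = -6.20.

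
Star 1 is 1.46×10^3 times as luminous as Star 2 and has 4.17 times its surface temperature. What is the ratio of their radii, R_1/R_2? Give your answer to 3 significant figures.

2.20

L ∝ R²T⁴ gives R ∝ √L / T², so
R_1/R_2 = √(1.46×10^3) / (4.17)² = 38.21 / 17.39 = 2.197.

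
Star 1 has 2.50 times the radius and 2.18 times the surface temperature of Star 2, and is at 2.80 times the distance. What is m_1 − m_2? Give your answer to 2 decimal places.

-3.14

L_1/L_2 = (2.50)²(2.18)⁴ = 141.2.
F_1/F_2 = (L_1/L_2)/(d_1/d_2)² = 141.2/7.840 = 18.00.
m_1 − m_2 = −2.5 log₁₀(18.00) = -3.14.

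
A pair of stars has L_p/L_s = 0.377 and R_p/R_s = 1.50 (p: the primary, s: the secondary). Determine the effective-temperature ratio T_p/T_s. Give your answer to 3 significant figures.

0.640

L ∝ R²T⁴ gives T ∝ (L/R²)^(1/4), so
T_p/T_s = (0.377 / 1.50²)^(1/4) = (0.1676)^(1/4) = 0.6398.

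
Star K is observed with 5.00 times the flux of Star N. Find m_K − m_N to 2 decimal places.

m_K − m_N = −2.5 log₁₀(F_K/F_N) = −2.5 log₁₀(5.00) = −2.5 × (0.699) = -1.747.

-1.75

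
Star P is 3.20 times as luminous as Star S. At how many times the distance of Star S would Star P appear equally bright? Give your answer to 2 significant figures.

Equal flux requires L_P/d_P² = L_S/d_S², so d_P/d_S = √(L_P/L_S)
= √(3.20) = 1.789.

1.8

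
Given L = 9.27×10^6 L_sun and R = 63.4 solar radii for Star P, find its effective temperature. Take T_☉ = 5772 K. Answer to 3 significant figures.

T/T_☉ = (L/L_☉)^(1/4) / (R/R_☉)^(1/2)
T = 5772 × (9.27×10^6)^(1/4) / √(63.4) = 5772 × 55.18 / 7.962 = 4.000×10^4 K.

4.00×10^4 K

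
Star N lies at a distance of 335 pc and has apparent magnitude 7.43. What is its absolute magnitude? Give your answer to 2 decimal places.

M = m − 5 log₁₀(d/10 pc) = 7.43 − 5 log₁₀(335/10)
  = 7.43 − 5 × 1.525 = 7.43 − 7.63 = -0.20.

-0.20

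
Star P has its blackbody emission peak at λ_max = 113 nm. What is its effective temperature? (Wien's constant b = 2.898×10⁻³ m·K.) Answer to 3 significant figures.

2.56×10^4 K

T = b/λ_max = 2.898×10⁻³ / (113×10⁻⁹) = 2.565×10^4 K.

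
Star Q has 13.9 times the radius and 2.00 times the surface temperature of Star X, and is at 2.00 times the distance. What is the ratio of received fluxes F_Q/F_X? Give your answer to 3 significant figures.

773

L_Q/L_X = (R_Q/R_X)²(T_Q/T_X)⁴ = (13.9)² × (2.00)⁴ = 3091.
F_Q/F_X = (L_Q/L_X)/(d_Q/d_X)² = 3091 / (2.00)² = 772.8.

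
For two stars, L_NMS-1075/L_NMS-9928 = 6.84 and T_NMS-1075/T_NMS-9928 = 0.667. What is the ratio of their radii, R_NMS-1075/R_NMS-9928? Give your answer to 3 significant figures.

L ∝ R²T⁴ gives R ∝ √L / T², so
R_NMS-1075/R_NMS-9928 = √(6.84) / (0.667)² = 2.615 / 0.4449 = 5.879.

5.88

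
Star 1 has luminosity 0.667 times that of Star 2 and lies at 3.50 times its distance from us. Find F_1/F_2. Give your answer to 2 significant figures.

0.054

F = L/(4πd²), so F_1/F_2 = (L_1/L_2) / (d_1/d_2)²
= 0.667 / (3.50)² = 0.667 / 12.25 = 0.05445.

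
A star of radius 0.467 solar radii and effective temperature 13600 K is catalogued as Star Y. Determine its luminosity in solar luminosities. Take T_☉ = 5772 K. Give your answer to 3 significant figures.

6.72 solar luminosities

L/L_☉ = (R/R_☉)² (T/T_☉)⁴ = (0.467)² × (13600/5772)⁴
       = 0.2181 × (2.356)⁴ = 0.2181 × 30.82 = 6.722.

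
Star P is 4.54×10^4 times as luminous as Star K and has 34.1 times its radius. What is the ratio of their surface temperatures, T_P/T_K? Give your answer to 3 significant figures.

L ∝ R²T⁴ gives T ∝ (L/R²)^(1/4), so
T_P/T_K = (4.54×10^4 / 34.1²)^(1/4) = (39.04)^(1/4) = 2.500.

2.50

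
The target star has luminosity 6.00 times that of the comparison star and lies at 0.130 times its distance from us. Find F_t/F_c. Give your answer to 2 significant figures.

3.6×10^2

F = L/(4πd²), so F_t/F_c = (L_t/L_c) / (d_t/d_c)²
= 6.00 / (0.130)² = 6.00 / 0.01690 = 355.0.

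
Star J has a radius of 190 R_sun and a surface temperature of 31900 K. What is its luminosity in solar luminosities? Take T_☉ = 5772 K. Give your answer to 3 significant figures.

3.37×10^7 solar luminosities

L/L_☉ = (R/R_☉)² (T/T_☉)⁴ = (190)² × (31900/5772)⁴
       = 3.610×10^4 × (5.527)⁴ = 3.610×10^4 × 932.9 = 3.368×10^7.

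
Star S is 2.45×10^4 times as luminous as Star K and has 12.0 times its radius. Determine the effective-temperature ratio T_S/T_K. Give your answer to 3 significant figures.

3.61

L ∝ R²T⁴ gives T ∝ (L/R²)^(1/4), so
T_S/T_K = (2.45×10^4 / 12.0²)^(1/4) = (170.1)^(1/4) = 3.612.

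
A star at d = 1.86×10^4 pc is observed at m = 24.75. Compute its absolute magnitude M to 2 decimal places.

M = m − 5 log₁₀(d/10 pc) = 24.75 − 5 log₁₀(1.86×10^4/10)
  = 24.75 − 5 × 3.270 = 24.75 − 16.35 = 8.40.

8.40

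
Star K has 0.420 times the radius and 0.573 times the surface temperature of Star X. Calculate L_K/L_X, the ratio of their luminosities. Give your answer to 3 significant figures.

From the Stefan–Boltzmann law, L ∝ R²T⁴, so
L_K/L_X = (R_K/R_X)² (T_K/T_X)⁴ = (0.420)² × (0.573)⁴ = 0.1764 × 0.1078 = 0.01902.

0.0190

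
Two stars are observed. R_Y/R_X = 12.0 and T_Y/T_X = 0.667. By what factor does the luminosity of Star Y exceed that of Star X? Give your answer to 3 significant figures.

28.5

From the Stefan–Boltzmann law, L ∝ R²T⁴, so
L_Y/L_X = (R_Y/R_X)² (T_Y/T_X)⁴ = (12.0)² × (0.667)⁴ = 144.0 × 0.1979 = 28.50.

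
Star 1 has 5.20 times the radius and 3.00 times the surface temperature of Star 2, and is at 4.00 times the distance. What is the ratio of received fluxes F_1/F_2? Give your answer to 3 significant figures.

L_1/L_2 = (R_1/R_2)²(T_1/T_2)⁴ = (5.20)² × (3.00)⁴ = 2190.
F_1/F_2 = (L_1/L_2)/(d_1/d_2)² = 2190 / (4.00)² = 136.9.

137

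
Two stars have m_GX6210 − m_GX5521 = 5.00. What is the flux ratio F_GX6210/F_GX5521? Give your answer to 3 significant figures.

0.0100

F_GX6210/F_GX5521 = 10^(−(m_GX6210 − m_GX5521)/2.5) = 10^(-5.00/2.5) = 10^-2.000 = 0.01000.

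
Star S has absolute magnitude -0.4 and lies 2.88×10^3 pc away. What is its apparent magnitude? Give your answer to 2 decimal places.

m = M + 5 log₁₀(d/10 pc) = -0.4 + 5 log₁₀(2.88×10^3/10)
  = -0.4 + 5 × 2.459 = -0.4 + 12.30 = 11.90.

11.90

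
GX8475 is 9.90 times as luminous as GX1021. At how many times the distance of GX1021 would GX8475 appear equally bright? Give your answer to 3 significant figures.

Equal flux requires L_GX8475/d_GX8475² = L_GX1021/d_GX1021², so d_GX8475/d_GX1021 = √(L_GX8475/L_GX1021)
= √(9.90) = 3.146.

3.15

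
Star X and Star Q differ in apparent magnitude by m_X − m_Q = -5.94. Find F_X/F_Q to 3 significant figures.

F_X/F_Q = 10^(−(m_X − m_Q)/2.5) = 10^(5.94/2.5) = 10^2.376 = 237.7.

238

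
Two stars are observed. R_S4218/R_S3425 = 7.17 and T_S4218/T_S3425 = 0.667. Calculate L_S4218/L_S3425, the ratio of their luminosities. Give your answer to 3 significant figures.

10.2

From the Stefan–Boltzmann law, L ∝ R²T⁴, so
L_S4218/L_S3425 = (R_S4218/R_S3425)² (T_S4218/T_S3425)⁴ = (7.17)² × (0.667)⁴ = 51.41 × 0.1979 = 10.18.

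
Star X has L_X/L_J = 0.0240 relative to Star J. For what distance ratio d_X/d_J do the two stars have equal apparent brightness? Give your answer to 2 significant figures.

0.15

Equal flux requires L_X/d_X² = L_J/d_J², so d_X/d_J = √(L_X/L_J)
= √(0.0240) = 0.1549.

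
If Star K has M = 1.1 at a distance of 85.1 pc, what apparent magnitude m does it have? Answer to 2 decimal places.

m = M + 5 log₁₀(d/10 pc) = 1.1 + 5 log₁₀(85.1/10)
  = 1.1 + 5 × 0.930 = 1.1 + 4.65 = 5.75.

5.75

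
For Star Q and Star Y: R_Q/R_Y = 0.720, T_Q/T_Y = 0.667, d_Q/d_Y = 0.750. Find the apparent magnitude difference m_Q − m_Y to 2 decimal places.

1.85

L_Q/L_Y = (0.720)²(0.667)⁴ = 0.1026.
F_Q/F_Y = (L_Q/L_Y)/(d_Q/d_Y)² = 0.1026/0.5625 = 0.1824.
m_Q − m_Y = −2.5 log₁₀(0.1824) = 1.85.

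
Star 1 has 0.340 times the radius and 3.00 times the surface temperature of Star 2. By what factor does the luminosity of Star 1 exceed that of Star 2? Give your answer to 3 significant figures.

From the Stefan–Boltzmann law, L ∝ R²T⁴, so
L_1/L_2 = (R_1/R_2)² (T_1/T_2)⁴ = (0.340)² × (3.00)⁴ = 0.1156 × 81.00 = 9.364.

9.36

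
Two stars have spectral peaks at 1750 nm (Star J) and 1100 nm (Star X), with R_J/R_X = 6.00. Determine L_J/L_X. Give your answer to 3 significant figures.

Wien's law gives T ∝ 1/λ_max, so T_J/T_X = λ_X/λ_J = 1100/1750 = 0.6286.
Then L ∝ R²T⁴ gives L_J/L_X = (6.00)² × (0.6286)⁴ = 36.00 × 0.1561 = 5.620.

5.62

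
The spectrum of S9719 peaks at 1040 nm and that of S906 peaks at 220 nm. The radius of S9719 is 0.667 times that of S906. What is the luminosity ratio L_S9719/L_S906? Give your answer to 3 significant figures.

8.91×10^-4

Wien's law gives T ∝ 1/λ_max, so T_S9719/T_S906 = λ_S906/λ_S9719 = 220/1040 = 0.2115.
Then L ∝ R²T⁴ gives L_S9719/L_S906 = (0.667)² × (0.2115)⁴ = 0.4449 × 0.002002 = 8.909×10^-4.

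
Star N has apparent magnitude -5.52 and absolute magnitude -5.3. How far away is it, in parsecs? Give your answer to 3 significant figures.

m − M = 5 log₁₀(d/10 pc)
-5.52 − (-5.3) = -0.22 = 5 log₁₀(d/10)
d = 10 × 10^(-0.22/5) = 10 × 10^-0.044 = 9.036 pc.

9.04 pc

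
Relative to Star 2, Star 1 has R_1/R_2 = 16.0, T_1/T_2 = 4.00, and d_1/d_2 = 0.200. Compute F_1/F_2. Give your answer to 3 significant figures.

1.64×10^6

L_1/L_2 = (R_1/R_2)²(T_1/T_2)⁴ = (16.0)² × (4.00)⁴ = 6.554×10^4.
F_1/F_2 = (L_1/L_2)/(d_1/d_2)² = 6.554×10^4 / (0.200)² = 1.638×10^6.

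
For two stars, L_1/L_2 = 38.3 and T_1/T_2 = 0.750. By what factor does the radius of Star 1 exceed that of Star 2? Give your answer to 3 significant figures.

11.0

L ∝ R²T⁴ gives R ∝ √L / T², so
R_1/R_2 = √(38.3) / (0.750)² = 6.189 / 0.5625 = 11.00.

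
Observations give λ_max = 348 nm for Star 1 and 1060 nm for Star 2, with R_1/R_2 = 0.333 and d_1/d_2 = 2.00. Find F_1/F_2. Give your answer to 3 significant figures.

Wien's law: T_1/T_2 = λ_2/λ_1 = 1060/348 = 3.046.
L_1/L_2 = (R_1/R_2)²(T_1/T_2)⁴ = (0.333)²(3.046)⁴ = 9.545.
F_1/F_2 = (L_1/L_2)/(d_1/d_2)² = 9.545/(2.00)² = 2.386.

2.39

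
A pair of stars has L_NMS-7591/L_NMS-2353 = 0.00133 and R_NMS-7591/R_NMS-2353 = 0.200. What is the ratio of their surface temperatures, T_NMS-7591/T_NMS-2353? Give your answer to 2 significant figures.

0.43

L ∝ R²T⁴ gives T ∝ (L/R²)^(1/4), so
T_NMS-7591/T_NMS-2353 = (0.00133 / 0.200²)^(1/4) = (0.03325)^(1/4) = 0.4270.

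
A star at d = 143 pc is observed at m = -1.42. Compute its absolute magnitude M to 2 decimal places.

M = m − 5 log₁₀(d/10 pc) = -1.42 − 5 log₁₀(143/10)
  = -1.42 − 5 × 1.155 = -1.42 − 5.78 = -7.20.

-7.20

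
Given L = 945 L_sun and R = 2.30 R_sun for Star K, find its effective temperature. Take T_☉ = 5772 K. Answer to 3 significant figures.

T/T_☉ = (L/L_☉)^(1/4) / (R/R_☉)^(1/2)
T = 5772 × (945)^(1/4) / √(2.30) = 5772 × 5.544 / 1.517 = 2.110×10^4 K.

2.11×10^4 K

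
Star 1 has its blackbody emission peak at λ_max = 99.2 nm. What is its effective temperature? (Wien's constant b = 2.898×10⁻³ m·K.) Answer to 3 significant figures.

2.92×10^4 K

T = b/λ_max = 2.898×10⁻³ / (99.2×10⁻⁹) = 2.921×10^4 K.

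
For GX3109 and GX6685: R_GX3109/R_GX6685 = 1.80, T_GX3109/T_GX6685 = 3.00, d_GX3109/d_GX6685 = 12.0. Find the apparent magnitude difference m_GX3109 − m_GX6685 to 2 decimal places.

L_GX3109/L_GX6685 = (1.80)²(3.00)⁴ = 262.4.
F_GX3109/F_GX6685 = (L_GX3109/L_GX6685)/(d_GX3109/d_GX6685)² = 262.4/144.0 = 1.823.
m_GX3109 − m_GX6685 = −2.5 log₁₀(1.823) = -0.65.

-0.65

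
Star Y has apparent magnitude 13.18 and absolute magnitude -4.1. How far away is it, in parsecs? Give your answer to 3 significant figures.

2.86×10^4 pc

m − M = 5 log₁₀(d/10 pc)
13.18 − (-4.1) = 17.28 = 5 log₁₀(d/10)
d = 10 × 10^(17.28/5) = 10 × 10^3.456 = 2.858×10^4 pc.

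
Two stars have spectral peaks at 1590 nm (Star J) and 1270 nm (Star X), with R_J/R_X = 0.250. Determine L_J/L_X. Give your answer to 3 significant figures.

Wien's law gives T ∝ 1/λ_max, so T_J/T_X = λ_X/λ_J = 1270/1590 = 0.7987.
Then L ∝ R²T⁴ gives L_J/L_X = (0.250)² × (0.7987)⁴ = 0.06250 × 0.4070 = 0.02544.

0.0254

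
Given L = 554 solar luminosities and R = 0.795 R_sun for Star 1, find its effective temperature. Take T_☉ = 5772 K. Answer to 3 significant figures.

3.14×10^4 K

T/T_☉ = (L/L_☉)^(1/4) / (R/R_☉)^(1/2)
T = 5772 × (554)^(1/4) / √(0.795) = 5772 × 4.852 / 0.8916 = 3.141×10^4 K.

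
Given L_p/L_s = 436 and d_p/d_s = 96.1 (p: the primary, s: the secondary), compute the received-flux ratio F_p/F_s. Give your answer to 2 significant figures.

0.047

F = L/(4πd²), so F_p/F_s = (L_p/L_s) / (d_p/d_s)²
= 436 / (96.1)² = 436 / 9235 = 0.04721.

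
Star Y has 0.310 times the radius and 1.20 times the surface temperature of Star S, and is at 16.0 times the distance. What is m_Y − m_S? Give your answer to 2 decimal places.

7.77

L_Y/L_S = (0.310)²(1.20)⁴ = 0.1993.
F_Y/F_S = (L_Y/L_S)/(d_Y/d_S)² = 0.1993/256.0 = 7.784×10^-4.
m_Y − m_S = −2.5 log₁₀(7.784×10^-4) = 7.77.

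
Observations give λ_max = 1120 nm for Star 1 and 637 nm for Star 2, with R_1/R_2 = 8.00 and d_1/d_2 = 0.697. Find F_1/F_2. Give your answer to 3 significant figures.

13.8

Wien's law: T_1/T_2 = λ_2/λ_1 = 637/1120 = 0.5687.
L_1/L_2 = (R_1/R_2)²(T_1/T_2)⁴ = (8.00)²(0.5687)⁴ = 6.697.
F_1/F_2 = (L_1/L_2)/(d_1/d_2)² = 6.697/(0.697)² = 13.78.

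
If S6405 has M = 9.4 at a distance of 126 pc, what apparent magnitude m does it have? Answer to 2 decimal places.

m = M + 5 log₁₀(d/10 pc) = 9.4 + 5 log₁₀(126/10)
  = 9.4 + 5 × 1.100 = 9.4 + 5.50 = 14.90.

14.90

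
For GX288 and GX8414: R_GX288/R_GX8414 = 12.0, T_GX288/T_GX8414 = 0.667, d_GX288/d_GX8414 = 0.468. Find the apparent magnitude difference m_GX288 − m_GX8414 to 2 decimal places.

L_GX288/L_GX8414 = (12.0)²(0.667)⁴ = 28.50.
F_GX288/F_GX8414 = (L_GX288/L_GX8414)/(d_GX288/d_GX8414)² = 28.50/0.2190 = 130.1.
m_GX288 − m_GX8414 = −2.5 log₁₀(130.1) = -5.29.

-5.29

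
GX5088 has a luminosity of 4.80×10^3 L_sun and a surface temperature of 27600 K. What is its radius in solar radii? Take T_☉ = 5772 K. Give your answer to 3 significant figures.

R/R_☉ = √(L/L_☉) / (T/T_☉)² = √(4.80×10^3) / (4.782)²
       = 69.28 / 22.86 = 3.030.

3.03 solar radii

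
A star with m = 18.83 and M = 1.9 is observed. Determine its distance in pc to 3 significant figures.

m − M = 5 log₁₀(d/10 pc)
18.83 − (1.9) = 16.93 = 5 log₁₀(d/10)
d = 10 × 10^(16.93/5) = 10 × 10^3.386 = 2.432×10^4 pc.

2.43×10^4 pc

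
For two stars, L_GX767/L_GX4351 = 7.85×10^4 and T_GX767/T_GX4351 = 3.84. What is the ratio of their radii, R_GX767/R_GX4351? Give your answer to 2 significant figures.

19

L ∝ R²T⁴ gives R ∝ √L / T², so
R_GX767/R_GX4351 = √(7.85×10^4) / (3.84)² = 280.2 / 14.75 = 19.00.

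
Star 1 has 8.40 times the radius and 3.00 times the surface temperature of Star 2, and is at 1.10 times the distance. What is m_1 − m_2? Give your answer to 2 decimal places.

L_1/L_2 = (8.40)²(3.00)⁴ = 5715.
F_1/F_2 = (L_1/L_2)/(d_1/d_2)² = 5715/1.210 = 4723.
m_1 − m_2 = −2.5 log₁₀(4723) = -9.19.

-9.19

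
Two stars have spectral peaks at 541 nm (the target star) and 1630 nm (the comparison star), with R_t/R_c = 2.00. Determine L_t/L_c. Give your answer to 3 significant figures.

330

Wien's law gives T ∝ 1/λ_max, so T_t/T_c = λ_c/λ_t = 1630/541 = 3.013.
Then L ∝ R²T⁴ gives L_t/L_c = (2.00)² × (3.013)⁴ = 4.000 × 82.41 = 329.6.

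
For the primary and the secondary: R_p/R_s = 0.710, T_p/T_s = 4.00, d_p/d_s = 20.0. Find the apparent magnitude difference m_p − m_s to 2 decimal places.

L_p/L_s = (0.710)²(4.00)⁴ = 129.0.
F_p/F_s = (L_p/L_s)/(d_p/d_s)² = 129.0/400.0 = 0.3226.
m_p − m_s = −2.5 log₁₀(0.3226) = 1.23.

1.23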